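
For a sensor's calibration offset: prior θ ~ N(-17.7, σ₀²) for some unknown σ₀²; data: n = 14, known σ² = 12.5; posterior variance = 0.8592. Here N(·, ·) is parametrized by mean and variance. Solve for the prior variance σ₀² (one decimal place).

σ₀² = 22.8

Posterior precision equals prior precision plus data precision: 1/σ_n² = 1/σ₀² + n/σ².
So 1/σ₀² = 1/0.8592 − 14/12.5 = 1.163873 − 1.120000 = 0.043873.
Hence σ₀² = 1/0.043873 ≈ 22.8.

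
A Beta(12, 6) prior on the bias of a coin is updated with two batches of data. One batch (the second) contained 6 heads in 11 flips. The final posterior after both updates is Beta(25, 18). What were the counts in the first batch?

Sequential conjugate updates are equivalent to a single update on the pooled data, so total successes = posterior α − prior α and total failures = posterior β − prior β.
Total across both batches: 25−12=13 heads, 18−6=12 tails.
Subtract the second batch: 13−6=7 heads and 12−5=7 tails.

7 heads and 7 tails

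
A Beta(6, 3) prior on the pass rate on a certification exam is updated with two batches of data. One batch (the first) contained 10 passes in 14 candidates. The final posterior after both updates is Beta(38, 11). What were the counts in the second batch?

22 passes and 4 failures

Because Beta–binomial updating is additive in the counts, the combined data contributed (α_post−α_prior, β_post−β_prior) successes and failures.
Total across both batches: 38−6=32 passes, 11−3=8 failures.
Subtract the first batch: 32−10=22 passes and 8−4=4 failures.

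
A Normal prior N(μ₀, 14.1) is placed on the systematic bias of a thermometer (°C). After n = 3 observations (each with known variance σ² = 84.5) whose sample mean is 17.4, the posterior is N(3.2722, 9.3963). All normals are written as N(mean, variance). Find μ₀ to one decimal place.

μ₀ = -3.8

With known observation variance, the Normal–Normal posterior has precision τ_n = τ₀ + n/σ² and mean μ_n = (τ₀μ₀ + (n/σ²)x̄)/τ_n.
Here τ₀ = 1/14.1 = 0.070922 and τ_data = 3/84.5 = 0.035503, so τ_n = 0.106425.
Rearranging for μ₀: μ₀ = (μ_n·τ_n − τ_data·x̄)/τ₀ = (3.2722·0.106425 − 0.035503·17.4) / 0.070922 = -0.269508/0.070922 ≈ -3.8.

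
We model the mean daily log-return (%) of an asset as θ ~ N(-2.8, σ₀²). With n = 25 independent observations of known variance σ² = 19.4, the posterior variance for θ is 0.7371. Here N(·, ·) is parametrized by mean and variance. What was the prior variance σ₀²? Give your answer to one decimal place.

For the Normal–Normal model with known σ², precisions add: τ_n = τ₀ + n/σ².
So 1/σ₀² = 1/0.7371 − 25/19.4 = 1.356668 − 1.288660 = 0.068008.
Hence σ₀² = 1/0.068008 ≈ 14.7.

σ₀² = 14.7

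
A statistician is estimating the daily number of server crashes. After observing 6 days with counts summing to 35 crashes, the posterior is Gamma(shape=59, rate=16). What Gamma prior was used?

Gamma–Poisson conjugacy: posterior shape = α + Σxᵢ, posterior rate = β + n.
So α = 59 − 35 = 24 and β = 16 − 6 = 10.

Gamma(shape=24, rate=10)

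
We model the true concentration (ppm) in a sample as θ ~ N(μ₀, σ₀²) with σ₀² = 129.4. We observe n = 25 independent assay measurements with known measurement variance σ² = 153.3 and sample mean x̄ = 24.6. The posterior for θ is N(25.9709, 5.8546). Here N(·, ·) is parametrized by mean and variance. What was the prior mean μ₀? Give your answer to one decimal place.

With known observation variance, the Normal–Normal posterior has precision τ_n = τ₀ + n/σ² and mean μ_n = (τ₀μ₀ + (n/σ²)x̄)/τ_n.
Here τ₀ = 1/129.4 = 0.007728 and τ_data = 25/153.3 = 0.163079, so τ_n = 0.170807.
Rearranging for μ₀: μ₀ = (μ_n·τ_n − τ_data·x̄)/τ₀ = (25.9709·0.170807 − 0.163079·24.6) / 0.007728 = 0.424268/0.007728 ≈ 54.9.

μ₀ = 54.9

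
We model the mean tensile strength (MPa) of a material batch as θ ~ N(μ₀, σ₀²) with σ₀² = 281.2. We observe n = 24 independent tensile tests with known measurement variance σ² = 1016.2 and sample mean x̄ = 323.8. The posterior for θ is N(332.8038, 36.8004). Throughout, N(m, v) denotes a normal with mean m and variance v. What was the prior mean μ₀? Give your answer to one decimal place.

μ₀ = 392.6

With known observation variance, the Normal–Normal posterior has precision τ_n = τ₀ + n/σ² and mean μ_n = (τ₀μ₀ + (n/σ²)x̄)/τ_n.
Here τ₀ = 1/281.2 = 0.003556 and τ_data = 24/1016.2 = 0.023617, so τ_n = 0.027173.
Rearranging for μ₀: μ₀ = (μ_n·τ_n − τ_data·x̄)/τ₀ = (332.8038·0.027173 − 0.023617·323.8) / 0.003556 = 1.396093/0.003556 ≈ 392.6.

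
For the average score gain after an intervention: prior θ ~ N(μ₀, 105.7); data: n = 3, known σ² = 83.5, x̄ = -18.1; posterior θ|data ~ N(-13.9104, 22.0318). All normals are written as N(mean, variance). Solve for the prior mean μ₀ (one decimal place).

μ₀ = 2.0

With known observation variance, the Normal–Normal posterior has precision τ_n = τ₀ + n/σ² and mean μ_n = (τ₀μ₀ + (n/σ²)x̄)/τ_n.
Here τ₀ = 1/105.7 = 0.009461 and τ_data = 3/83.5 = 0.035928, so τ_n = 0.045389.
Rearranging for μ₀: μ₀ = (μ_n·τ_n − τ_data·x̄)/τ₀ = (-13.9104·0.045389 − 0.035928·-18.1) / 0.009461 = 0.018918/0.009461 ≈ 2.0.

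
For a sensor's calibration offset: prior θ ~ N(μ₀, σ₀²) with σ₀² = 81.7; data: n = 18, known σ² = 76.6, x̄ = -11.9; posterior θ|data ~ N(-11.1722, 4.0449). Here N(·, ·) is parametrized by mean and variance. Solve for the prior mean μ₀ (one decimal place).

The posterior mean is a precision-weighted average: μ_n = (τ₀μ₀ + τ_data·x̄)/(τ₀+τ_data), with τ₀=1/σ₀² and τ_data=n/σ².
Here τ₀ = 1/81.7 = 0.012240 and τ_data = 18/76.6 = 0.234987, so τ_n = 0.247227.
Rearranging for μ₀: μ₀ = (μ_n·τ_n − τ_data·x̄)/τ₀ = (-11.1722·0.247227 − 0.234987·-11.9) / 0.012240 = 0.034276/0.012240 ≈ 2.8.

μ₀ = 2.8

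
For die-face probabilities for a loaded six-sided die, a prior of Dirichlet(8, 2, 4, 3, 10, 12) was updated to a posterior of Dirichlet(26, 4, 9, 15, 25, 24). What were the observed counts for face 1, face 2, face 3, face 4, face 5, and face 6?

For a Dirichlet(α) prior with multinomial counts c, the posterior is Dirichlet(α + c) componentwise.
Counts are posterior − prior componentwise: 26−8=18, 4−2=2, 9−4=5, 15−3=12, 25−10=15, 24−12=12.

counts (18, 2, 5, 12, 15, 12)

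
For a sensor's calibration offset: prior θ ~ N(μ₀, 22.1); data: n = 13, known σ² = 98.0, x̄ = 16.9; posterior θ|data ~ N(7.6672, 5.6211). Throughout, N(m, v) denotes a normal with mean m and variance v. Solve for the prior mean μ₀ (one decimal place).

The posterior mean is a precision-weighted average: μ_n = (τ₀μ₀ + τ_data·x̄)/(τ₀+τ_data), with τ₀=1/σ₀² and τ_data=n/σ².
Here τ₀ = 1/22.1 = 0.045249 and τ_data = 13/98.0 = 0.132653, so τ_n = 0.177902.
Rearranging for μ₀: μ₀ = (μ_n·τ_n − τ_data·x̄)/τ₀ = (7.6672·0.177902 − 0.132653·16.9) / 0.045249 = -0.877825/0.045249 ≈ -19.4.

μ₀ = -19.4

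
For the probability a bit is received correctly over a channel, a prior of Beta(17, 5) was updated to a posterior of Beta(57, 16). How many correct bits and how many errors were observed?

Under Beta–binomial conjugacy the posterior parameters are (a+s, b+f).
Match parameters: s=57−17=40, f=16−5=11.

40 correct bits and 11 errors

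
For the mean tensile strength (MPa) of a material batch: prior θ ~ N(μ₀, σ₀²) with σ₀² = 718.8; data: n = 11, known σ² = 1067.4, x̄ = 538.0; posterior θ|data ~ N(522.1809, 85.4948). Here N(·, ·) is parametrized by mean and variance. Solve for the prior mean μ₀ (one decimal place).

With known observation variance, the Normal–Normal posterior has precision τ_n = τ₀ + n/σ² and mean μ_n = (τ₀μ₀ + (n/σ²)x̄)/τ_n.
Here τ₀ = 1/718.8 = 0.001391 and τ_data = 11/1067.4 = 0.010305, so τ_n = 0.011696.
Rearranging for μ₀: μ₀ = (μ_n·τ_n − τ_data·x̄)/τ₀ = (522.1809·0.011696 − 0.010305·538.0) / 0.001391 = 0.563338/0.001391 ≈ 405.0.

μ₀ = 405.0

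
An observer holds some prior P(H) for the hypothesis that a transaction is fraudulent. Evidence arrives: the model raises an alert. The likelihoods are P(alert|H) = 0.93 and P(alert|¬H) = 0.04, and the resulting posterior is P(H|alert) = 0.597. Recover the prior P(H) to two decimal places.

P(H) = 0.06

In odds form, posterior odds = prior odds × likelihood ratio, so prior odds = posterior odds ÷ LR.
Posterior odds = 0.597/(1−0.597) = 1.4814. LR = 0.93/0.04 = 23.2500.
Prior odds = 1.4814/23.2500 = 0.0637, so P(H) = 0.0637/(1+0.0637) ≈ 0.06.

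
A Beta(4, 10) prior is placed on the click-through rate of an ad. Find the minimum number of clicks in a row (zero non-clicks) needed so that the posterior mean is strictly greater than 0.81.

After k clicks and 0 non-clicks the posterior is Beta(4+k, 10), with mean (4+k)/(4+10+k).
Set (4+k)/(14+k) > 0.81 and solve: k > (0.81·14 − 4)/(1 − 0.81) = 38.632.
The smallest integer exceeding 38.632 is 39.

k = 39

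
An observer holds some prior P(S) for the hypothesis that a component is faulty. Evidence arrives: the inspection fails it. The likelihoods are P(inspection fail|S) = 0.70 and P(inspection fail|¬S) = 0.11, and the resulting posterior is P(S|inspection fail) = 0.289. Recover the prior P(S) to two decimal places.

Bayes' rule in odds form gives O(S|E) = O(S)·[P(E|S)/P(E|¬S)], hence O(S) = O(S|E)/LR.
Posterior odds = 0.289/(1−0.289) = 0.4065. LR = 0.70/0.11 = 6.3636.
Prior odds = 0.4065/6.3636 = 0.0639, so P(S) = 0.0639/(1+0.0639) ≈ 0.06.

P(S) = 0.06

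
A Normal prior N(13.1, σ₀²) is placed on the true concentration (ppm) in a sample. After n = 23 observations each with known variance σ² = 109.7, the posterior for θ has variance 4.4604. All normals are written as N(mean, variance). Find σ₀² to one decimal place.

Posterior precision equals prior precision plus data precision: 1/σ_n² = 1/σ₀² + n/σ².
So 1/σ₀² = 1/4.4604 − 23/109.7 = 0.224195 − 0.209663 = 0.014532.
Hence σ₀² = 1/0.014532 ≈ 68.8.

σ₀² = 68.8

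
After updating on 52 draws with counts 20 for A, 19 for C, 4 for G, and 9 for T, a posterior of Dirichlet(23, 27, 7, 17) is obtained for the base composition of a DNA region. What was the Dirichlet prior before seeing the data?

For a Dirichlet(α) prior with multinomial counts c, the posterior is Dirichlet(α + c) componentwise.
Subtract each count from the matching posterior parameter: 23−20=3, 27−19=8, 7−4=3, 17−9=8.

Dirichlet(3, 8, 3, 8)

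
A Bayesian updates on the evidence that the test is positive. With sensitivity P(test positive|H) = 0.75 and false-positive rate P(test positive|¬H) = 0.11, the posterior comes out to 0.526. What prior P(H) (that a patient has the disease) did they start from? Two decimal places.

P(H) = 0.14

In odds form, posterior odds = prior odds × likelihood ratio, so prior odds = posterior odds ÷ LR.
Posterior odds = 0.526/(1−0.526) = 1.1097. LR = 0.75/0.11 = 6.8182.
Prior odds = 1.1097/6.8182 = 0.1628, so P(H) = 0.1628/(1+0.1628) ≈ 0.14.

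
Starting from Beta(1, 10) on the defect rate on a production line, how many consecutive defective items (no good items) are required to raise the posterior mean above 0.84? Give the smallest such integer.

After k defective items and 0 good items the posterior is Beta(1+k, 10), with mean (1+k)/(1+10+k).
Set (1+k)/(11+k) > 0.84 and solve: k > (0.84·11 − 1)/(1 − 0.84) = 51.500.
The smallest integer exceeding 51.500 is 52, and checking k=52: (53)/(63) = 0.8413 > 0.84.

k = 52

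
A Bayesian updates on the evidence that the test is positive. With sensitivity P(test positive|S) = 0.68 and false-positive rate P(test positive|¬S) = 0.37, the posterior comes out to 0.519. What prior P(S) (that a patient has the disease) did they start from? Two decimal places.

P(S) = 0.37

In odds form, posterior odds = prior odds × likelihood ratio, so prior odds = posterior odds ÷ LR.
Posterior odds = 0.519/(1−0.519) = 1.0790. LR = 0.68/0.37 = 1.8378.
Prior odds = 1.0790/1.8378 = 0.5871, so P(S) = 0.5871/(1+0.5871) ≈ 0.37.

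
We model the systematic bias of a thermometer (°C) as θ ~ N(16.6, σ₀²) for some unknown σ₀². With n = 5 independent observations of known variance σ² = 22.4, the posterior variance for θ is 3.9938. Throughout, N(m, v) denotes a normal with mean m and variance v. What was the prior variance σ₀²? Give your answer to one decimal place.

For the Normal–Normal model with known σ², precisions add: τ_n = τ₀ + n/σ².
So 1/σ₀² = 1/3.9938 − 5/22.4 = 0.250388 − 0.223214 = 0.027174.
Hence σ₀² = 1/0.027174 ≈ 36.8.

σ₀² = 36.8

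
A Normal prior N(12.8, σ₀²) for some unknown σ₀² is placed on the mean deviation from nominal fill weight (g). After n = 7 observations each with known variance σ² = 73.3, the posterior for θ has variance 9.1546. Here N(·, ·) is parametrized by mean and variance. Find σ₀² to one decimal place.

σ₀² = 72.8

For the Normal–Normal model with known σ², precisions add: τ_n = τ₀ + n/σ².
So 1/σ₀² = 1/9.1546 − 7/73.3 = 0.109235 − 0.095498 = 0.013737.
Hence σ₀² = 1/0.013737 ≈ 72.8.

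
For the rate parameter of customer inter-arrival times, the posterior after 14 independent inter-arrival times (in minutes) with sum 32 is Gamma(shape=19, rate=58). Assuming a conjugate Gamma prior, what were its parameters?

Gamma(shape=5, rate=26)

Gamma–exponential conjugacy: posterior shape = α + n, posterior rate = β + Σtᵢ.
So α = 19 − 14 = 5 and β = 58 − 32 = 26.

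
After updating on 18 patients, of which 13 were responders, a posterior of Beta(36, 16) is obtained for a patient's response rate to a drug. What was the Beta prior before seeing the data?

Beta is conjugate to the binomial likelihood: posterior = Beta(α+s, β+f).
So α = 36 − 13 = 23 and β = 16 − 5 = 11.

Beta(23, 11)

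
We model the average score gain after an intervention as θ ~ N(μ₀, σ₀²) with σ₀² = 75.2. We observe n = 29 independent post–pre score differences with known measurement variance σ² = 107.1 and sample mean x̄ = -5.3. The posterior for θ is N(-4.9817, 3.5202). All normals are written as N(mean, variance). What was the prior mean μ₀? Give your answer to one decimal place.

With known observation variance, the Normal–Normal posterior has precision τ_n = τ₀ + n/σ² and mean μ_n = (τ₀μ₀ + (n/σ²)x̄)/τ_n.
Here τ₀ = 1/75.2 = 0.013298 and τ_data = 29/107.1 = 0.270775, so τ_n = 0.284073.
Rearranging for μ₀: μ₀ = (μ_n·τ_n − τ_data·x̄)/τ₀ = (-4.9817·0.284073 − 0.270775·-5.3) / 0.013298 = 0.019941/0.013298 ≈ 1.5.

μ₀ = 1.5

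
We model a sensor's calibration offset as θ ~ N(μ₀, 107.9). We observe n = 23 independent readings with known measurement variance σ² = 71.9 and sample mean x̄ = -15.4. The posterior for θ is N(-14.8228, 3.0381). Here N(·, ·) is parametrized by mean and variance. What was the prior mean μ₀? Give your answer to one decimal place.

μ₀ = 5.1

With known observation variance, the Normal–Normal posterior has precision τ_n = τ₀ + n/σ² and mean μ_n = (τ₀μ₀ + (n/σ²)x̄)/τ_n.
Here τ₀ = 1/107.9 = 0.009268 and τ_data = 23/71.9 = 0.319889, so τ_n = 0.329157.
Rearranging for μ₀: μ₀ = (μ_n·τ_n − τ_data·x̄)/τ₀ = (-14.8228·0.329157 − 0.319889·-15.4) / 0.009268 = 0.047262/0.009268 ≈ 5.1.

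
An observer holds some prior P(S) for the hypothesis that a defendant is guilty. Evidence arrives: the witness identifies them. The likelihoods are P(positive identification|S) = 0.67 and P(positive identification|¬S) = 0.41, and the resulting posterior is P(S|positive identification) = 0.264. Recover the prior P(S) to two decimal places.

P(S) = 0.18

In odds form, posterior odds = prior odds × likelihood ratio, so prior odds = posterior odds ÷ LR.
Posterior odds = 0.264/(1−0.264) = 0.3587. LR = 0.67/0.41 = 1.6341.
Prior odds = 0.3587/1.6341 = 0.2195, so P(S) = 0.2195/(1+0.2195) ≈ 0.18.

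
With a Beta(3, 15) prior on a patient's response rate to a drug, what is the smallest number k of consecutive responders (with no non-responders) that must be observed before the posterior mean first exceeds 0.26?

k = 3

After k responders and 0 non-responders the posterior is Beta(3+k, 15), with mean (3+k)/(3+15+k).
Set (3+k)/(18+k) > 0.26 and solve: k > (0.26·18 − 3)/(1 − 0.26) = 2.270.
The smallest integer exceeding 2.270 is 3, and checking k=3: (6)/(21) = 0.2857 > 0.26.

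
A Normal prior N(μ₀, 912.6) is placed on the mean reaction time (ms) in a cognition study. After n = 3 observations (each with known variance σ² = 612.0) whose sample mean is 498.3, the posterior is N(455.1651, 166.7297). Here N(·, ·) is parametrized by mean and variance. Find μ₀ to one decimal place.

μ₀ = 262.2

With known observation variance, the Normal–Normal posterior has precision τ_n = τ₀ + n/σ² and mean μ_n = (τ₀μ₀ + (n/σ²)x̄)/τ_n.
Here τ₀ = 1/912.6 = 0.001096 and τ_data = 3/612.0 = 0.004902, so τ_n = 0.005998.
Rearranging for μ₀: μ₀ = (μ_n·τ_n − τ_data·x̄)/τ₀ = (455.1651·0.005998 − 0.004902·498.3) / 0.001096 = 0.287414/0.001096 ≈ 262.2.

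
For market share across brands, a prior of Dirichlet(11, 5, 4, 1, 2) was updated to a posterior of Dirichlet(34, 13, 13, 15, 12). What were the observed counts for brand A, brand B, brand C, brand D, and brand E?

counts (23, 8, 9, 14, 10)

For a Dirichlet(α) prior with multinomial counts c, the posterior is Dirichlet(α + c) componentwise.
Counts are posterior − prior componentwise: 34−11=23, 13−5=8, 13−4=9, 15−1=14, 12−2=10.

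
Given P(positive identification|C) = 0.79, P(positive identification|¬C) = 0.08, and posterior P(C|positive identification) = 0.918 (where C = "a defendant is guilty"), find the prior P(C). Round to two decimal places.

Bayes' rule in odds form gives O(C|E) = O(C)·[P(E|C)/P(E|¬C)], hence O(C) = O(C|E)/LR.
Posterior odds = 0.918/(1−0.918) = 11.1951. LR = 0.79/0.08 = 9.8750.
Prior odds = 11.1951/9.8750 = 1.1337, so P(C) = 1.1337/(1+1.1337) ≈ 0.53.

P(C) = 0.53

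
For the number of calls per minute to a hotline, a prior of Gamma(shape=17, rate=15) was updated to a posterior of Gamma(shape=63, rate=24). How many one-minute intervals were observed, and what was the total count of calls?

Gamma–Poisson conjugacy: posterior shape = α + Σxᵢ, posterior rate = β + n.
Matching: Σxᵢ = 63 − 17 = 46 and n = 24 − 15 = 9.

n = 9 one-minute intervals with total 46 calls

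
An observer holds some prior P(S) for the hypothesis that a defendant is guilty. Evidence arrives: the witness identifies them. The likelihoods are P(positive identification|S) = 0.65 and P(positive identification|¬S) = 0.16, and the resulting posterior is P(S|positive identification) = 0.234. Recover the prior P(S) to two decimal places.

Bayes' rule in odds form gives O(S|E) = O(S)·[P(E|S)/P(E|¬S)], hence O(S) = O(S|E)/LR.
Posterior odds = 0.234/(1−0.234) = 0.3055. LR = 0.65/0.16 = 4.0625.
Prior odds = 0.3055/4.0625 = 0.0752, so P(S) = 0.0752/(1+0.0752) ≈ 0.07.

P(S) = 0.07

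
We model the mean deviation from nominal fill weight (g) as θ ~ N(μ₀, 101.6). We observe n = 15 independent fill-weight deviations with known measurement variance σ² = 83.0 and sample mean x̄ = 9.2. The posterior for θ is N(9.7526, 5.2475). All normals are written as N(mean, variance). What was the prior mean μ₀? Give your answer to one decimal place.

The posterior mean is a precision-weighted average: μ_n = (τ₀μ₀ + τ_data·x̄)/(τ₀+τ_data), with τ₀=1/σ₀² and τ_data=n/σ².
Here τ₀ = 1/101.6 = 0.009843 and τ_data = 15/83.0 = 0.180723, so τ_n = 0.190566.
Rearranging for μ₀: μ₀ = (μ_n·τ_n − τ_data·x̄)/τ₀ = (9.7526·0.190566 − 0.180723·9.2) / 0.009843 = 0.195862/0.009843 ≈ 19.9.

μ₀ = 19.9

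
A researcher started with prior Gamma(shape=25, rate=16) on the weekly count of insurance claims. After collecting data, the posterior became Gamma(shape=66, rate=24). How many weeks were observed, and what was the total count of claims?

Gamma–Poisson conjugacy: posterior shape = α + Σxᵢ, posterior rate = β + n.
Matching: Σxᵢ = 66 − 25 = 41 and n = 24 − 16 = 8.

n = 8 weeks with total 41 claims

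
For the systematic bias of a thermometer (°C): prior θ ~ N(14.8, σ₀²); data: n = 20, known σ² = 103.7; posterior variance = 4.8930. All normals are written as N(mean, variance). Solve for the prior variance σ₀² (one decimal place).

Posterior precision equals prior precision plus data precision: 1/σ_n² = 1/σ₀² + n/σ².
So 1/σ₀² = 1/4.8930 − 20/103.7 = 0.204374 − 0.192864 = 0.011510.
Hence σ₀² = 1/0.011510 ≈ 86.9.

σ₀² = 86.9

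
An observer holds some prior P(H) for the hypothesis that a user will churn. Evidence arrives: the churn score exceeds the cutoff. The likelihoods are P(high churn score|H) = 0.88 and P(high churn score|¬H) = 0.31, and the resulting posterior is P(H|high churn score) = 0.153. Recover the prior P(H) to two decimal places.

P(H) = 0.06

In odds form, posterior odds = prior odds × likelihood ratio, so prior odds = posterior odds ÷ LR.
Posterior odds = 0.153/(1−0.153) = 0.1806. LR = 0.88/0.31 = 2.8387.
Prior odds = 0.1806/2.8387 = 0.0636, so P(H) = 0.0636/(1+0.0636) ≈ 0.06.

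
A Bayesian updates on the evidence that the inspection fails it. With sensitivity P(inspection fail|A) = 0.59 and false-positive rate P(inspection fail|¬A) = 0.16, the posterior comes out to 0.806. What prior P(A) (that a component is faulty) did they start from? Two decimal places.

In odds form, posterior odds = prior odds × likelihood ratio, so prior odds = posterior odds ÷ LR.
Posterior odds = 0.806/(1−0.806) = 4.1546. LR = 0.59/0.16 = 3.6875.
Prior odds = 4.1546/3.6875 = 1.1267, so P(A) = 1.1267/(1+1.1267) ≈ 0.53.

P(A) = 0.53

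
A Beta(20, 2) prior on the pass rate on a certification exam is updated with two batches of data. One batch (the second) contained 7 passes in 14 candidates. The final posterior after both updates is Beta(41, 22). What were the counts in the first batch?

Sequential conjugate updates are equivalent to a single update on the pooled data, so total successes = posterior α − prior α and total failures = posterior β − prior β.
Total across both batches: 41−20=21 passes, 22−2=20 failures.
Subtract the second batch: 21−7=14 passes and 20−7=13 failures.

14 passes and 13 failures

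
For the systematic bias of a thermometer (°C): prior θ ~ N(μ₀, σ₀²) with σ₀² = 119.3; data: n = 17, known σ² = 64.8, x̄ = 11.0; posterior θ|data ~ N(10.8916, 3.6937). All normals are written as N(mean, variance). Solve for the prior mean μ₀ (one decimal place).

With known observation variance, the Normal–Normal posterior has precision τ_n = τ₀ + n/σ² and mean μ_n = (τ₀μ₀ + (n/σ²)x̄)/τ_n.
Here τ₀ = 1/119.3 = 0.008382 and τ_data = 17/64.8 = 0.262346, so τ_n = 0.270728.
Rearranging for μ₀: μ₀ = (μ_n·τ_n − τ_data·x̄)/τ₀ = (10.8916·0.270728 − 0.262346·11.0) / 0.008382 = 0.062855/0.008382 ≈ 7.5.

μ₀ = 7.5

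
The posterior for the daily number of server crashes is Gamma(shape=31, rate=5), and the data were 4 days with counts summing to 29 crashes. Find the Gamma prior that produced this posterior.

Gamma(shape=2, rate=1)

Gamma–Poisson conjugacy: posterior shape = α + Σxᵢ, posterior rate = β + n.
So α = 31 − 29 = 2 and β = 5 − 4 = 1.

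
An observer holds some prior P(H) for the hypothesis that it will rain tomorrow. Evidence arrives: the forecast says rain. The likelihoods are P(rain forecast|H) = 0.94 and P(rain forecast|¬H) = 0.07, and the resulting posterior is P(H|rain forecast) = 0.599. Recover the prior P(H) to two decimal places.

In odds form, posterior odds = prior odds × likelihood ratio, so prior odds = posterior odds ÷ LR.
Posterior odds = 0.599/(1−0.599) = 1.4938. LR = 0.94/0.07 = 13.4286.
Prior odds = 1.4938/13.4286 = 0.1112, so P(H) = 0.1112/(1+0.1112) ≈ 0.10.

P(H) = 0.10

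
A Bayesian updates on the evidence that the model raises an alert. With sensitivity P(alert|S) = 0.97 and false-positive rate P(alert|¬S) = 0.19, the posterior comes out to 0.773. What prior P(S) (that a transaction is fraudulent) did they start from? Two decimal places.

P(S) = 0.40

Bayes' rule in odds form gives O(S|E) = O(S)·[P(E|S)/P(E|¬S)], hence O(S) = O(S|E)/LR.
Posterior odds = 0.773/(1−0.773) = 3.4053. LR = 0.97/0.19 = 5.1053.
Prior odds = 3.4053/5.1053 = 0.6670, so P(S) = 0.6670/(1+0.6670) ≈ 0.40.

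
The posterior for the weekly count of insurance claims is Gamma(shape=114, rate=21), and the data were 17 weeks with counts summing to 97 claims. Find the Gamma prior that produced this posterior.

Gamma–Poisson conjugacy: posterior shape = α + Σxᵢ, posterior rate = β + n.
So α = 114 − 97 = 17 and β = 21 − 17 = 4.

Gamma(shape=17, rate=4)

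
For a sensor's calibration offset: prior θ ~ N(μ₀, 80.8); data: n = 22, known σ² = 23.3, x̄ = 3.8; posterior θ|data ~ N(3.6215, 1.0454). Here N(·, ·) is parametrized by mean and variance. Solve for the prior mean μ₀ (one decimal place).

The posterior mean is a precision-weighted average: μ_n = (τ₀μ₀ + τ_data·x̄)/(τ₀+τ_data), with τ₀=1/σ₀² and τ_data=n/σ².
Here τ₀ = 1/80.8 = 0.012376 and τ_data = 22/23.3 = 0.944206, so τ_n = 0.956582.
Rearranging for μ₀: μ₀ = (μ_n·τ_n − τ_data·x̄)/τ₀ = (3.6215·0.956582 − 0.944206·3.8) / 0.012376 = -0.123721/0.012376 ≈ -10.0.

μ₀ = -10.0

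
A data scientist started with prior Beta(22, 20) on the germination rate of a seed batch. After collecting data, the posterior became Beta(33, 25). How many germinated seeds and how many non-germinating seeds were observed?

Under Beta–binomial conjugacy the posterior parameters are (α+s, β+f).
So s = 33 − 22 = 11 and f = 25 − 20 = 5.

11 germinated seeds and 5 non-germinating seeds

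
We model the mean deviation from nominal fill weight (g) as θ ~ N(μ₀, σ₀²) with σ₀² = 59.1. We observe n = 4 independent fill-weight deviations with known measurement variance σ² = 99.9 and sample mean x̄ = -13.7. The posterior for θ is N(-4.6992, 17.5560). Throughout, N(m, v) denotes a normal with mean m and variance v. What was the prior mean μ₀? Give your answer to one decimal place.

μ₀ = 16.6

With known observation variance, the Normal–Normal posterior has precision τ_n = τ₀ + n/σ² and mean μ_n = (τ₀μ₀ + (n/σ²)x̄)/τ_n.
Here τ₀ = 1/59.1 = 0.016920 and τ_data = 4/99.9 = 0.040040, so τ_n = 0.056960.
Rearranging for μ₀: μ₀ = (μ_n·τ_n − τ_data·x̄)/τ₀ = (-4.6992·0.056960 − 0.040040·-13.7) / 0.016920 = 0.280882/0.016920 ≈ 16.6.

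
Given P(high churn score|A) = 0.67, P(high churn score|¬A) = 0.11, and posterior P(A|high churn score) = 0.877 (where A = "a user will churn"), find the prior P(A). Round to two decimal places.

Bayes' rule in odds form gives O(A|E) = O(A)·[P(E|A)/P(E|¬A)], hence O(A) = O(A|E)/LR.
Posterior odds = 0.877/(1−0.877) = 7.1301. LR = 0.67/0.11 = 6.0909.
Prior odds = 7.1301/6.0909 = 1.1706, so P(A) = 1.1706/(1+1.1706) ≈ 0.54.

P(A) = 0.54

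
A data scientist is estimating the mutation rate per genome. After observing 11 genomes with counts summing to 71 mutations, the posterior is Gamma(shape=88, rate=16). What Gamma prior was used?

A Gamma(α, β) prior (rate parametrization) on a Poisson rate with n observations summing to S gives posterior Gamma(α+S, β+n).
So α = 88 − 71 = 17 and β = 16 − 11 = 5.

Gamma(shape=17, rate=5)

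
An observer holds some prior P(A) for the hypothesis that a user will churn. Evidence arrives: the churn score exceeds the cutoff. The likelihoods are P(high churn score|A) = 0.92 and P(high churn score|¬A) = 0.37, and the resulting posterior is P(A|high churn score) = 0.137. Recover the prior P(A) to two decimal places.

P(A) = 0.06

Bayes' rule in odds form gives O(A|E) = O(A)·[P(E|A)/P(E|¬A)], hence O(A) = O(A|E)/LR.
Posterior odds = 0.137/(1−0.137) = 0.1587. LR = 0.92/0.37 = 2.4865.
Prior odds = 0.1587/2.4865 = 0.0638, so P(A) = 0.0638/(1+0.0638) ≈ 0.06.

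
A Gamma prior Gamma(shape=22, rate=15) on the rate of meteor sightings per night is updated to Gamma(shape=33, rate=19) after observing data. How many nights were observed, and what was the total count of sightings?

A Gamma(α, β) prior (rate parametrization) on a Poisson rate with n observations summing to S gives posterior Gamma(α+S, β+n).
Matching: Σxᵢ = 33 − 22 = 11 and n = 19 − 15 = 4.

n = 4 nights with total 11 sightings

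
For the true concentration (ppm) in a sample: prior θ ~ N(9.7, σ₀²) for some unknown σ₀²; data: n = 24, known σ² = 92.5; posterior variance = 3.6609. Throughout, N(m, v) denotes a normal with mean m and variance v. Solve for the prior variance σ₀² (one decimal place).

For the Normal–Normal model with known σ², precisions add: τ_n = τ₀ + n/σ².
So 1/σ₀² = 1/3.6609 − 24/92.5 = 0.273157 − 0.259459 = 0.013698.
Hence σ₀² = 1/0.013698 ≈ 73.0.

σ₀² = 73.0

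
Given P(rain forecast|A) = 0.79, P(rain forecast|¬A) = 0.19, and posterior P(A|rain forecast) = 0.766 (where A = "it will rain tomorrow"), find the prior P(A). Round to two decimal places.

Bayes' rule in odds form gives O(A|E) = O(A)·[P(E|A)/P(E|¬A)], hence O(A) = O(A|E)/LR.
Posterior odds = 0.766/(1−0.766) = 3.2735. LR = 0.79/0.19 = 4.1579.
Prior odds = 3.2735/4.1579 = 0.7873, so P(A) = 0.7873/(1+0.7873) ≈ 0.44.

P(A) = 0.44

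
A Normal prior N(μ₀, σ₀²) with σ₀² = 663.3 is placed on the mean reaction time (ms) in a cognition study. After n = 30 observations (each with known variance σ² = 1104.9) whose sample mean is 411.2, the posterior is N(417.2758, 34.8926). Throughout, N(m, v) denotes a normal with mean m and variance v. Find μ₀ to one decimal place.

With known observation variance, the Normal–Normal posterior has precision τ_n = τ₀ + n/σ² and mean μ_n = (τ₀μ₀ + (n/σ²)x̄)/τ_n.
Here τ₀ = 1/663.3 = 0.001508 and τ_data = 30/1104.9 = 0.027152, so τ_n = 0.028660.
Rearranging for μ₀: μ₀ = (μ_n·τ_n − τ_data·x̄)/τ₀ = (417.2758·0.028660 − 0.027152·411.2) / 0.001508 = 0.794222/0.001508 ≈ 526.7.

μ₀ = 526.7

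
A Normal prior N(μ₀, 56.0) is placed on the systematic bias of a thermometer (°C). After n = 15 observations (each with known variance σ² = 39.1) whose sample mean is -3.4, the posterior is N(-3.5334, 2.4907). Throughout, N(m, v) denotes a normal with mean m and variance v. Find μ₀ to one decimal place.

The posterior mean is a precision-weighted average: μ_n = (τ₀μ₀ + τ_data·x̄)/(τ₀+τ_data), with τ₀=1/σ₀² and τ_data=n/σ².
Here τ₀ = 1/56.0 = 0.017857 and τ_data = 15/39.1 = 0.383632, so τ_n = 0.401489.
Rearranging for μ₀: μ₀ = (μ_n·τ_n − τ_data·x̄)/τ₀ = (-3.5334·0.401489 − 0.383632·-3.4) / 0.017857 = -0.114272/0.017857 ≈ -6.4.

μ₀ = -6.4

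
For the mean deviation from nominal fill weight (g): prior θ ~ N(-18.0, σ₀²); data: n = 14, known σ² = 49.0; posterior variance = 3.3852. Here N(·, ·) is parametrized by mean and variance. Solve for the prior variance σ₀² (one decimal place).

Posterior precision equals prior precision plus data precision: 1/σ_n² = 1/σ₀² + n/σ².
So 1/σ₀² = 1/3.3852 − 14/49.0 = 0.295404 − 0.285714 = 0.009690.
Hence σ₀² = 1/0.009690 ≈ 103.2.

σ₀² = 103.2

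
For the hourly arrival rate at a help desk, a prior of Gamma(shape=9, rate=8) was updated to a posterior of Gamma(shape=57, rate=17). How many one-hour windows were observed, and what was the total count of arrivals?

Gamma–Poisson conjugacy: posterior shape = α + Σxᵢ, posterior rate = β + n.
Matching: Σxᵢ = 57 − 9 = 48 and n = 17 − 8 = 9.

n = 9 one-hour windows with total 48 arrivals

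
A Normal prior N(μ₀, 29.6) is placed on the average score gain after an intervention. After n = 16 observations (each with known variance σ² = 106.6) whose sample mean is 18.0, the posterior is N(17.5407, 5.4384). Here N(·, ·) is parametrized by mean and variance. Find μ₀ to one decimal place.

The posterior mean is a precision-weighted average: μ_n = (τ₀μ₀ + τ_data·x̄)/(τ₀+τ_data), with τ₀=1/σ₀² and τ_data=n/σ².
Here τ₀ = 1/29.6 = 0.033784 and τ_data = 16/106.6 = 0.150094, so τ_n = 0.183878.
Rearranging for μ₀: μ₀ = (μ_n·τ_n − τ_data·x̄)/τ₀ = (17.5407·0.183878 − 0.150094·18.0) / 0.033784 = 0.523657/0.033784 ≈ 15.5.

μ₀ = 15.5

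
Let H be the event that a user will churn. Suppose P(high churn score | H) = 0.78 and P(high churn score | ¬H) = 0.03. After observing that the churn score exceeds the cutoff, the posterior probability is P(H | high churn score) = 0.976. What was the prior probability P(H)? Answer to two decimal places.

P(H) = 0.61

In odds form, posterior odds = prior odds × likelihood ratio, so prior odds = posterior odds ÷ LR.
Posterior odds = 0.976/(1−0.976) = 40.6667. LR = 0.78/0.03 = 26.0000.
Prior odds = 40.6667/26.0000 = 1.5641, so P(H) = 1.5641/(1+1.5641) ≈ 0.61.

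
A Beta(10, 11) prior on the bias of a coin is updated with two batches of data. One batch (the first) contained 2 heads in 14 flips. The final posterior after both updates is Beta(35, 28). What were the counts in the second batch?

Sequential conjugate updates are equivalent to a single update on the pooled data, so total successes = posterior α − prior α and total failures = posterior β − prior β.
Total across both batches: 35−10=25 heads, 28−11=17 tails.
Subtract the first batch: 25−2=23 heads and 17−12=5 tails.

23 heads and 5 tails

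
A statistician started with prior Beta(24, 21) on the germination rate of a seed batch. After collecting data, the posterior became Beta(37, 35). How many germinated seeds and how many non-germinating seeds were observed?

13 germinated seeds and 14 non-germinating seeds

A Beta(a, b) prior with s successes and f failures in binomial data gives a Beta(a+s, b+f) posterior.
Match parameters: s=37−24=13, f=35−21=14.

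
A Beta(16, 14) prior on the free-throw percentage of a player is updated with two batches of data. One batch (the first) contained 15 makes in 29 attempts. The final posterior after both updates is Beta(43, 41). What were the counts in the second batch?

12 makes and 13 misses

Sequential conjugate updates are equivalent to a single update on the pooled data, so total successes = posterior α − prior α and total failures = posterior β − prior β.
Total across both batches: 43−16=27 makes, 41−14=27 misses.
Subtract the first batch: 27−15=12 makes and 27−14=13 misses.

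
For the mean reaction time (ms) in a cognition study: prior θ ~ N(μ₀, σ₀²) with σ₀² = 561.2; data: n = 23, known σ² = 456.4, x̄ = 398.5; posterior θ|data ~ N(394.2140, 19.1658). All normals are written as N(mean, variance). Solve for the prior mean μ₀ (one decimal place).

μ₀ = 273.0

With known observation variance, the Normal–Normal posterior has precision τ_n = τ₀ + n/σ² and mean μ_n = (τ₀μ₀ + (n/σ²)x̄)/τ_n.
Here τ₀ = 1/561.2 = 0.001782 and τ_data = 23/456.4 = 0.050394, so τ_n = 0.052176.
Rearranging for μ₀: μ₀ = (μ_n·τ_n − τ_data·x̄)/τ₀ = (394.2140·0.052176 − 0.050394·398.5) / 0.001782 = 0.486501/0.001782 ≈ 273.0.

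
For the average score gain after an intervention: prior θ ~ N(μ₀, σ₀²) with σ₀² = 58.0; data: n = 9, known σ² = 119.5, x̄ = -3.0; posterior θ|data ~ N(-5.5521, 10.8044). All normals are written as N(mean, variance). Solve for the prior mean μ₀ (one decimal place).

With known observation variance, the Normal–Normal posterior has precision τ_n = τ₀ + n/σ² and mean μ_n = (τ₀μ₀ + (n/σ²)x̄)/τ_n.
Here τ₀ = 1/58.0 = 0.017241 and τ_data = 9/119.5 = 0.075314, so τ_n = 0.092555.
Rearranging for μ₀: μ₀ = (μ_n·τ_n − τ_data·x̄)/τ₀ = (-5.5521·0.092555 − 0.075314·-3.0) / 0.017241 = -0.287933/0.017241 ≈ -16.7.

μ₀ = -16.7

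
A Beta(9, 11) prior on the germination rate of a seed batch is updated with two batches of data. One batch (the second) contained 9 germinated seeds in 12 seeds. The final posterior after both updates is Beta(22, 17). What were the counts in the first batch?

Because Beta–binomial updating is additive in the counts, the combined data contributed (α_post−α_prior, β_post−β_prior) successes and failures.
Total across both batches: 22−9=13 germinated seeds, 17−11=6 non-germinating seeds.
Subtract the second batch: 13−9=4 germinated seeds and 6−3=3 non-germinating seeds.

4 germinated seeds and 3 non-germinating seeds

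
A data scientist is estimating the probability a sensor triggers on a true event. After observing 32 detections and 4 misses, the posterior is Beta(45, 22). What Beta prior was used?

Beta(13, 18)

Beta is conjugate to the binomial likelihood: posterior = Beta(α+s, β+f).
Subtract the data counts: 45−32=13, 22−4=18.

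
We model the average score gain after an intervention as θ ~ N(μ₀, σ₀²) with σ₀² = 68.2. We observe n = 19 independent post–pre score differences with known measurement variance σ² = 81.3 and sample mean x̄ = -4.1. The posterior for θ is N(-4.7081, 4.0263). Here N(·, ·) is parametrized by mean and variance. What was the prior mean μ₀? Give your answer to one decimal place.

μ₀ = -14.4

With known observation variance, the Normal–Normal posterior has precision τ_n = τ₀ + n/σ² and mean μ_n = (τ₀μ₀ + (n/σ²)x̄)/τ_n.
Here τ₀ = 1/68.2 = 0.014663 and τ_data = 19/81.3 = 0.233702, so τ_n = 0.248365.
Rearranging for μ₀: μ₀ = (μ_n·τ_n − τ_data·x̄)/τ₀ = (-4.7081·0.248365 − 0.233702·-4.1) / 0.014663 = -0.211149/0.014663 ≈ -14.4.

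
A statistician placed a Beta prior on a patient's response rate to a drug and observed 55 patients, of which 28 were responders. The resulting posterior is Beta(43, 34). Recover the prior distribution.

Beta(15, 7)

A Beta(α, β) prior with s successes and f failures in binomial data gives a Beta(α+s, β+f) posterior.
Subtract the data counts: 43−28=15, 34−27=7.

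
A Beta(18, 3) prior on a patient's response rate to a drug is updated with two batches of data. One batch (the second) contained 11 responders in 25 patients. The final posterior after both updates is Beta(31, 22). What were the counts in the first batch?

2 responders and 5 non-responders

Because Beta–binomial updating is additive in the counts, the combined data contributed (α_post−α_prior, β_post−β_prior) successes and failures.
Total across both batches: 31−18=13 responders, 22−3=19 non-responders.
Subtract the second batch: 13−11=2 responders and 19−14=5 non-responders.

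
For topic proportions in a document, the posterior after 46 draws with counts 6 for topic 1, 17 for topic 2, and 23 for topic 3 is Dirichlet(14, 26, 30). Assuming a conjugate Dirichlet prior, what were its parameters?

Dirichlet(8, 9, 7)

For a Dirichlet(α) prior with multinomial counts c, the posterior is Dirichlet(α + c) componentwise.
Subtract each count from the matching posterior parameter: 14−6=8, 26−17=9, 30−23=7.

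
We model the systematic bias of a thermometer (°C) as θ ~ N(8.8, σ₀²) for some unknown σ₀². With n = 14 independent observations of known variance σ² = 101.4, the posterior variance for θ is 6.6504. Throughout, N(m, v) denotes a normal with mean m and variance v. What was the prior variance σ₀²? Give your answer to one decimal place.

For the Normal–Normal model with known σ², precisions add: τ_n = τ₀ + n/σ².
So 1/σ₀² = 1/6.6504 − 14/101.4 = 0.150367 − 0.138067 = 0.012300.
Hence σ₀² = 1/0.012300 ≈ 81.3.

σ₀² = 81.3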